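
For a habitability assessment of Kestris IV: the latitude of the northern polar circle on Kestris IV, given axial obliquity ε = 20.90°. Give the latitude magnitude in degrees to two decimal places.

69.10°

The polar circle is the lowest latitude that experiences at least one full rotation of continuous daylight at the northern-summer solstice; it lies at |φ| = 90° − ε = 90° − 20.90° = 69.10°.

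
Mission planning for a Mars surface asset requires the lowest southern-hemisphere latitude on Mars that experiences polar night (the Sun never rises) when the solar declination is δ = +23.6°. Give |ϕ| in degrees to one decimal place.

|ϕ| = 66.4°

Polar night requires cos h₀ = −tan ϕ tan δ ≥ 1, i.e. tan ϕ tan δ ≤ −1.
The boundary is |tan ϕ| · |tan δ| = 1, so |ϕ| = 90° − |δ| = 90° − 23.6° = 66.4° in the southern hemisphere.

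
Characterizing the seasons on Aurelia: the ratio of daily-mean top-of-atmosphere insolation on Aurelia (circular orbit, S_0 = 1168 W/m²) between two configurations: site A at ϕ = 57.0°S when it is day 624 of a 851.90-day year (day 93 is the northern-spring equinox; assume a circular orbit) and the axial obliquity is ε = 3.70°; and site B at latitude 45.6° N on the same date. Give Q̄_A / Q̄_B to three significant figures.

— Configuration A (ϕ=-57.0°):
Solar longitude: L_s = 360° × (624 − 93)/851.90 = 224.393°.
sin δ = sin 3.70° × sin 224.393° = -0.04514, so δ = -2.587°.
cos h₀ = −tan(-57.0°) tan(-2.587°) = -0.0696, h₀ = 1.6404 rad.
Bracket: h₀ sin ϕ sin δ + cos ϕ cos δ sin h₀ = 1.6404×-0.83867×-0.04514 + 0.54464×0.99898×0.99758 = 0.062102 + 0.542768 = 0.604870.
Q̄ = (S_0/π) × [bracket] = (1168/π) × 0.604870 = 224.88 W/m².
— Configuration B (ϕ=+45.6°):
cos h₀ = −tan(+45.6°) tan(-2.587°) = 0.0461, h₀ = 1.5246 rad.
Bracket: h₀ sin ϕ sin δ + cos ϕ cos δ sin h₀ = 1.5246×0.71447×-0.04514 + 0.69966×0.99898×0.99893 = -0.049170 + 0.698198 = 0.649028.
Q̄ = (S_0/π) × [bracket] = (1168/π) × 0.649028 = 241.30 W/m².
Ratio Q̄_A / Q̄_B = 224.88 / 241.30 = 0.9320.

Q̄_A / Q̄_B ≈ 0.932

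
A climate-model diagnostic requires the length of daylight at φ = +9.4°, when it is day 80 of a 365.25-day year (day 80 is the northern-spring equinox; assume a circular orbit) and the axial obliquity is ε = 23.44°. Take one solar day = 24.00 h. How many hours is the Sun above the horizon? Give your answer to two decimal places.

Solar longitude: λ_s = 360° × (80 − 80)/365.25 = 0.000°.
sin δ = sin 23.44° × sin 0.000° = 0.00000, so δ = +0.000°.
cos H₀ = −tan φ · tan δ = −tan(+9.4°) × tan(+0.000°) = -0.0000, so H₀ = 1.5708 rad = 90.00°.
Daylight = 2H₀/(2π) × 24.00 h = (1.5708/π) × 24.00 = 12.00 h.

12.00 h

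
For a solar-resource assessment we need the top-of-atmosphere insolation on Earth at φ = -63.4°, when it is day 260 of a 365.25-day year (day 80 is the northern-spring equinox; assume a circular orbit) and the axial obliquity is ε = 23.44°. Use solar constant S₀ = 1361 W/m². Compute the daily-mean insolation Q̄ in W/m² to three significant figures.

Q̄ ≈ 183 W/m²

Solar longitude: λ_s = 360° × (260 − 80)/365.25 = 177.413°.
sin δ = sin 23.44° × sin 177.413° = 0.01796, so δ = +1.029°.
cos H₀ = −tan(-63.4°) tan(+1.029°) = 0.0359, H₀ = 1.5349 rad.
Bracket: H₀ sin φ sin δ + cos φ cos δ sin H₀ = 1.5349×-0.89415×0.01796 + 0.44776×0.99984×0.99936 = -0.024649 + 0.447402 = 0.422753.
Q̄ = (S₀/π) × [bracket] = (1361/π) × 0.422753 = 183.1 W/m².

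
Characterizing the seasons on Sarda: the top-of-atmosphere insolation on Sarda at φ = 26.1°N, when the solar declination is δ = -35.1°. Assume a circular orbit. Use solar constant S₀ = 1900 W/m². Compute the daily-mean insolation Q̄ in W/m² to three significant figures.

Q̄ ≈ 231 W/m²

cos H₀ = −tan(+26.1°) tan(-35.100°) = 0.3443, H₀ = 1.2193 rad.
Bracket: H₀ sin φ sin δ + cos φ cos δ sin H₀ = 1.2193×0.43994×-0.57501 + 0.89803×0.81815×0.93886 = -0.308446 + 0.689802 = 0.381356.
Q̄ = (S₀/π) × [bracket] = (1900/π) × 0.381356 = 230.6 W/m².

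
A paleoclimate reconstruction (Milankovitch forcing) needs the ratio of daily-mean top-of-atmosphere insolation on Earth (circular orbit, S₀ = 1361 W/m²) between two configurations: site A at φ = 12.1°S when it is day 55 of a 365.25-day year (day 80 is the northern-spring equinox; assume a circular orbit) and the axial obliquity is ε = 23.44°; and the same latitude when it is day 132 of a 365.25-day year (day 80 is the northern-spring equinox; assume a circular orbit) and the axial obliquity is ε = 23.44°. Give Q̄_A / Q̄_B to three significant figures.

— Configuration A (φ=-12.1°):
Solar longitude: λ_s = 360° × (55 − 80)/365.25 = -24.641°, i.e. -24.641° + 360° = 335.359°.
sin δ = sin 23.44° × sin 335.359° = -0.16585, so δ = -9.547°.
cos H₀ = −tan(-12.1°) tan(-9.547°) = -0.0361, H₀ = 1.6069 rad.
Bracket: H₀ sin φ sin δ + cos φ cos δ sin H₀ = 1.6069×-0.20962×-0.16585 + 0.97778×0.98615×0.99935 = 0.055865 + 0.963611 = 1.019476.
Q̄ = (S₀/π) × [bracket] = (1361/π) × 1.019476 = 441.66 W/m².
— Configuration B (φ=-12.1°):
Solar longitude: λ_s = 360° × (132 − 80)/365.25 = 51.253°.
sin δ = sin 23.44° × sin 51.253° = 0.31024, so δ = +18.074°.
cos H₀ = −tan(-12.1°) tan(+18.074°) = 0.0700, H₀ = 1.5008 rad.
Bracket: H₀ sin φ sin δ + cos φ cos δ sin H₀ = 1.5008×-0.20962×0.31024 + 0.97778×0.95066×0.99755 = -0.097601 + 0.927259 = 0.829658.
Q̄ = (S₀/π) × [bracket] = (1361/π) × 0.829658 = 359.42 W/m².
Ratio Q̄_A / Q̄_B = 441.66 / 359.42 = 1.229.

Q̄_A / Q̄_B ≈ 1.23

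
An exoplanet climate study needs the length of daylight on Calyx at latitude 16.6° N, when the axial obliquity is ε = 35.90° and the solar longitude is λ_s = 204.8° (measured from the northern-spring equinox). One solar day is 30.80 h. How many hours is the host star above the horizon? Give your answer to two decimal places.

14.66 h

Solar declination: sin δ = sin ε · sin λ_s = sin 35.90° × sin 204.8° = -0.24596, so δ = -14.238°.
cos H₀ = −tan φ · tan δ = −tan(+16.6°) × tan(-14.238°) = 0.0756, so H₀ = 1.4951 rad = 85.66°.
Daylight = 2H₀/(2π) × 30.80 h = (1.4951/π) × 30.80 = 14.66 h.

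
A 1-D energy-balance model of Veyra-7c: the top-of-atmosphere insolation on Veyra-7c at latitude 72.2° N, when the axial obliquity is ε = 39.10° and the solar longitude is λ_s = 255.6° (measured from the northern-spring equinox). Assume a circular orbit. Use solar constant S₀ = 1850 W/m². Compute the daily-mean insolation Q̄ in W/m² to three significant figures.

Q̄ ≈ 0.00 W/m²

Solar declination: sin δ = sin ε · sin λ_s = sin 39.10° × sin 255.6° = -0.61086, so δ = -37.652°.
cos H₀ = −tan(+72.2°) tan(-37.652°) = 2.4031 ≥ 1 ⇒ polar night, H₀ = 0 and Q̄ = 0.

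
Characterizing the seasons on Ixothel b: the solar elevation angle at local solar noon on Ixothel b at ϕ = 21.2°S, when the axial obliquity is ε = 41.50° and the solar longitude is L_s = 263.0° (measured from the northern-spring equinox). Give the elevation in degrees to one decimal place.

70.1°

Solar declination: sin δ = sin ε · sin L_s = sin 41.50° × sin 263.0° = -0.65768, so δ = -41.123°.
At local noon the hour angle is zero, so the zenith angle equals |ϕ − δ| = |-21.2° − (-41.123°)| = 19.923°.
Elevation = 90° − 19.923° = 70.1°.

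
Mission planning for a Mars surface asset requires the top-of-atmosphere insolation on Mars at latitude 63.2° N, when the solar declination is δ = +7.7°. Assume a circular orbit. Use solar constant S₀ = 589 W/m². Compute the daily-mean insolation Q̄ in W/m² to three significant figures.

Q̄ ≈ 122 W/m²

cos H₀ = −tan(+63.2°) tan(+7.700°) = -0.2677, H₀ = 1.8418 rad.
Bracket: H₀ sin φ sin δ + cos φ cos δ sin H₀ = 1.8418×0.89259×0.13399 + 0.45088×0.99098×0.96351 = 0.220276 + 0.430509 = 0.650785.
Q̄ = (S₀/π) × [bracket] = (589/π) × 0.650785 = 122.0 W/m².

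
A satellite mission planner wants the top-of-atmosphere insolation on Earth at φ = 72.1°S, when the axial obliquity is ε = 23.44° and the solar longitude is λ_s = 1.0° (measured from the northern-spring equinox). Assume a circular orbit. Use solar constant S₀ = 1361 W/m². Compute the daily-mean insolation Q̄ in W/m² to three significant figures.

Q̄ ≈ 129 W/m²

Solar declination: sin δ = sin ε · sin λ_s = sin 23.44° × sin 1.0° = 0.00694, so δ = +0.398°.
cos H₀ = −tan(-72.1°) tan(+0.398°) = 0.0215, H₀ = 1.5493 rad.
Bracket: H₀ sin φ sin δ + cos φ cos δ sin H₀ = 1.5493×-0.95159×0.00694 + 0.30736×0.99998×0.99977 = -0.010232 + 0.307283 = 0.297051.
Q̄ = (S₀/π) × [bracket] = (1361/π) × 0.297051 = 128.7 W/m².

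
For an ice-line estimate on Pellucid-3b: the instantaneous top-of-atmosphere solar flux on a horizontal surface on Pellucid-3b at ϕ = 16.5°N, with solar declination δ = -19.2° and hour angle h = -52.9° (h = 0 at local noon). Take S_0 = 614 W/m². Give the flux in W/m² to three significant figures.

cos θ_z = sin ϕ sin δ + cos ϕ cos δ cos h = -0.093403 + 0.546197 = 0.452794.
Flux = S_0 · cos θ_z = 614 × 0.452794 = 278.0 W/m².

278 W/m²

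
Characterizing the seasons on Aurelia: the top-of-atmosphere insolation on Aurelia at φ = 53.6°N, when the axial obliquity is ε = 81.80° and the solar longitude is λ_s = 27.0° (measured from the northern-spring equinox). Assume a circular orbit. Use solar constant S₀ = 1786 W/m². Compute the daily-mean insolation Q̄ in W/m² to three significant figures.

Solar declination: sin δ = sin ε · sin λ_s = sin 81.80° × sin 27.0° = 0.44935, so δ = +26.702°.
cos H₀ = −tan(+53.6°) tan(+26.702°) = -0.6822, H₀ = 2.3216 rad.
Bracket: H₀ sin φ sin δ + cos φ cos δ sin H₀ = 2.3216×0.80489×0.44935 + 0.59342×0.89336×0.73113 = 0.839670 + 0.387600 = 1.227270.
Q̄ = (S₀/π) × [bracket] = (1786/π) × 1.227270 = 697.7 W/m².

Q̄ ≈ 698 W/m²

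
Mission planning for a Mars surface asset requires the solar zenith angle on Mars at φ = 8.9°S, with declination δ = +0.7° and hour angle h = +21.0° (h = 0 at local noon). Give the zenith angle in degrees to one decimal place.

cos θ_z = sin φ sin δ + cos φ cos δ cos h = -0.001890 + 0.922271 = 0.920381.
θ_z = arccos(0.920381) = 23.0°.

θ_z = 23.0°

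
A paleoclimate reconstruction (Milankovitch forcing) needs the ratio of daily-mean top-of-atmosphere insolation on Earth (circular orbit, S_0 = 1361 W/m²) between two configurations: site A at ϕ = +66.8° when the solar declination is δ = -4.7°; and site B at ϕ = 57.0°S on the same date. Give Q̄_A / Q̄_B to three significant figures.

Q̄_A / Q̄_B ≈ 0.430

— Configuration A (ϕ=+66.8°):
cos h₀ = −tan(+66.8°) tan(-4.700°) = 0.1918, h₀ = 1.3778 rad.
Bracket: h₀ sin ϕ sin δ + cos ϕ cos δ sin h₀ = 1.3778×0.91914×-0.08194 + 0.39394×0.99664×0.98143 = -0.103768 + 0.385325 = 0.281557.
Q̄ = (S_0/π) × [bracket] = (1361/π) × 0.281557 = 121.98 W/m².
— Configuration B (ϕ=-57.0°):
cos h₀ = −tan(-57.0°) tan(-4.700°) = -0.1266, h₀ = 1.6977 rad.
Bracket: h₀ sin ϕ sin δ + cos ϕ cos δ sin h₀ = 1.6977×-0.83867×-0.08194 + 0.54464×0.99664×0.99195 = 0.116667 + 0.538440 = 0.655107.
Q̄ = (S_0/π) × [bracket] = (1361/π) × 0.655107 = 283.81 W/m².
Ratio Q̄_A / Q̄_B = 121.98 / 283.81 = 0.4298.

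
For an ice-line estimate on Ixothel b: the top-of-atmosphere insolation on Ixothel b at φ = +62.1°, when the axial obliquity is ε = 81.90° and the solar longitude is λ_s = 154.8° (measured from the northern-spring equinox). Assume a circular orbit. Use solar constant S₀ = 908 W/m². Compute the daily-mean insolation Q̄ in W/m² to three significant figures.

Solar declination: sin δ = sin ε · sin λ_s = sin 81.90° × sin 154.8° = 0.42153, so δ = +24.931°.
cos H₀ = −tan(+62.1°) tan(+24.931°) = -0.8779, H₀ = 2.6424 rad.
Bracket: H₀ sin φ sin δ + cos φ cos δ sin H₀ = 2.6424×0.88377×0.42153 + 0.46793×0.90681×0.47876 = 0.984388 + 0.203149 = 1.187537.
Q̄ = (S₀/π) × [bracket] = (908/π) × 1.187537 = 343.2 W/m².

Q̄ ≈ 343 W/m²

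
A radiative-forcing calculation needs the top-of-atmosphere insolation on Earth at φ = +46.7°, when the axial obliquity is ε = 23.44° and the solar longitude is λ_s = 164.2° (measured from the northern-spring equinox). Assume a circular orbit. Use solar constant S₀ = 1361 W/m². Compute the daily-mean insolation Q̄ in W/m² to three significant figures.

Solar declination: sin δ = sin ε · sin λ_s = sin 23.44° × sin 164.2° = 0.10831, so δ = +6.218°.
cos H₀ = −tan(+46.7°) tan(+6.218°) = -0.1156, H₀ = 1.6867 rad.
Bracket: H₀ sin φ sin δ + cos φ cos δ sin H₀ = 1.6867×0.72777×0.10831 + 0.68582×0.99412×0.99329 = 0.132954 + 0.677213 = 0.810167.
Q̄ = (S₀/π) × [bracket] = (1361/π) × 0.810167 = 351.0 W/m².

Q̄ ≈ 351 W/m²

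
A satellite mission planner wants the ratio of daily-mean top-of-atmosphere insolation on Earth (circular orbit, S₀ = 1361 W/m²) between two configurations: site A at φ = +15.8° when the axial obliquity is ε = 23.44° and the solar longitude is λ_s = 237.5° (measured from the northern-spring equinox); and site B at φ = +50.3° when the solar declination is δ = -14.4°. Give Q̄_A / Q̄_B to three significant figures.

Q̄_A / Q̄_B ≈ 2.21

— Configuration A (φ=+15.8°):
Solar declination: sin δ = sin ε · sin λ_s = sin 23.44° × sin 237.5° = -0.33549, so δ = -19.602°.
cos H₀ = −tan(+15.8°) tan(-19.602°) = 0.1008, H₀ = 1.4698 rad.
Bracket: H₀ sin φ sin δ + cos φ cos δ sin H₀ = 1.4698×0.27228×-0.33549 + 0.96222×0.94204×0.99491 = -0.134262 + 0.901836 = 0.767574.
Q̄ = (S₀/π) × [bracket] = (1361/π) × 0.767574 = 332.53 W/m².
— Configuration B (φ=+50.3°):
cos H₀ = −tan(+50.3°) tan(-14.400°) = 0.3093, H₀ = 1.2564 rad.
Bracket: H₀ sin φ sin δ + cos φ cos δ sin H₀ = 1.2564×0.76940×-0.24869 + 0.63877×0.96858×0.95098 = -0.240402 + 0.588371 = 0.347969.
Q̄ = (S₀/π) × [bracket] = (1361/π) × 0.347969 = 150.75 W/m².
Ratio Q̄_A / Q̄_B = 332.53 / 150.75 = 2.206.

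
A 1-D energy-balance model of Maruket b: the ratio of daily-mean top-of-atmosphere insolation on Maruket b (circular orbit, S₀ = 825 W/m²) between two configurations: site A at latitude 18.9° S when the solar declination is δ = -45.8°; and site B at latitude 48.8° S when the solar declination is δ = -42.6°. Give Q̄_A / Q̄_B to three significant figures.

— Configuration A (φ=-18.9°):
cos H₀ = −tan(-18.9°) tan(-45.800°) = -0.3521, H₀ = 1.9306 rad.
Bracket: H₀ sin φ sin δ + cos φ cos δ sin H₀ = 1.9306×-0.32392×-0.71691 + 0.94609×0.69717×0.93597 = 0.448327 + 0.617352 = 1.065679.
Q̄ = (S₀/π) × [bracket] = (825/π) × 1.065679 = 279.85 W/m².
— Configuration B (φ=-48.8°):
cos H₀ = −tan(-48.8°) tan(-42.600°) = -1.0504 ≤ −1 ⇒ polar day, H₀ = π.
Bracket: H₀ sin φ sin δ + cos φ cos δ sin H₀ = 3.1416×-0.75241×-0.67688 + 0.65869×0.73610×0.00000 = 1.599989 + 0.000000 = 1.599989.
Q̄ = (S₀/π) × [bracket] = (825/π) × 1.599989 = 420.17 W/m².
Ratio Q̄_A / Q̄_B = 279.85 / 420.17 = 0.6660.

Q̄_A / Q̄_B ≈ 0.666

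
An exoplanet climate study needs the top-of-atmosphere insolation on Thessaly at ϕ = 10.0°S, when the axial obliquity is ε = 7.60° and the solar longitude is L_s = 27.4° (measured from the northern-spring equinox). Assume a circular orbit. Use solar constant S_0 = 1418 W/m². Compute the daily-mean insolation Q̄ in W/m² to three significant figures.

Q̄ ≈ 436 W/m²

Solar declination: sin δ = sin ε · sin L_s = sin 7.60° × sin 27.4° = 0.06086, so δ = +3.489°.
cos h₀ = −tan(-10.0°) tan(+3.489°) = 0.0108, h₀ = 1.5600 rad.
Bracket: h₀ sin ϕ sin δ + cos ϕ cos δ sin h₀ = 1.5600×-0.17365×0.06086 + 0.98481×0.99815×0.99994 = -0.016487 + 0.982929 = 0.966442.
Q̄ = (S_0/π) × [bracket] = (1418/π) × 0.966442 = 436.2 W/m².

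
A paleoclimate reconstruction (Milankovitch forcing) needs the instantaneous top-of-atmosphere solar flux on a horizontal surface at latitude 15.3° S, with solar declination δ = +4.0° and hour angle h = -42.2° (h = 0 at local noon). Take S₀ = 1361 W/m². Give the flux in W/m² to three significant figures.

cos θ_z = sin φ sin δ + cos φ cos δ cos h = -0.018407 + 0.712808 = 0.694401.
Flux = S₀ · cos θ_z = 1361 × 0.694401 = 945.1 W/m².

945 W/m²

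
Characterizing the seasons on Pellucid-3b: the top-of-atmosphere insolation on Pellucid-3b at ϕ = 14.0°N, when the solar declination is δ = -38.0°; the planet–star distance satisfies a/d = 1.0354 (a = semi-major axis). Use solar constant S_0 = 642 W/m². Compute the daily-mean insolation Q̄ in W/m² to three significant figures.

Q̄ ≈ 119 W/m²

cos h₀ = −tan(+14.0°) tan(-38.000°) = 0.1948, h₀ = 1.3747 rad.
Bracket: h₀ sin ϕ sin δ + cos ϕ cos δ sin h₀ = 1.3747×0.24192×-0.61566 + 0.97030×0.78801×0.98084 = -0.204748 + 0.749956 = 0.545208.
Inverse-square distance factor (a/d)² = 1.0354² = 1.072053.
Q̄ = (S_0/π) × 1.072053 × [bracket] = (642/π) × 1.072053 × 0.545208 = 119.4 W/m².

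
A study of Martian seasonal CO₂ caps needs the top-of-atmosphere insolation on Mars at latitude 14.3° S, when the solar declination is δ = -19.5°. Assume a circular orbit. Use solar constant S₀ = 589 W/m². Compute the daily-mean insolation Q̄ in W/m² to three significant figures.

Q̄ ≈ 196 W/m²

cos H₀ = −tan(-14.3°) tan(-19.500°) = -0.0903, H₀ = 1.6612 rad.
Bracket: H₀ sin φ sin δ + cos φ cos δ sin H₀ = 1.6612×-0.24700×-0.33381 + 0.96902×0.94264×0.99592 = 0.136968 + 0.909710 = 1.046678.
Q̄ = (S₀/π) × [bracket] = (589/π) × 1.046678 = 196.2 W/m².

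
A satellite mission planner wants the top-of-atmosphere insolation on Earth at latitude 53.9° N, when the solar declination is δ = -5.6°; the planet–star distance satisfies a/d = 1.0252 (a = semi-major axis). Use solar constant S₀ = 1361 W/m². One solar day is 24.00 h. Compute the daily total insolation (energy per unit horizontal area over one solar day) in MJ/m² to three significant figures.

18.4 MJ/m²

cos H₀ = −tan(+53.9°) tan(-5.600°) = 0.1345, H₀ = 1.4359 rad.
Bracket: H₀ sin φ sin δ + cos φ cos δ sin H₀ = 1.4359×0.80799×-0.09758 + 0.58920×0.99523×0.99092 = -0.113212 + 0.581065 = 0.467853.
Inverse-square distance factor (a/d)² = 1.0252² = 1.051035.
Q̄ = (S₀/π) × 1.051035 × [bracket] = (1361/π) × 1.051035 × 0.467853 = 213.03 W/m².
Daily total = Q̄ × 24.00 h × 3600 s/h = 213.03 × 24.00 × 3600 / 10⁶ = 18.41 MJ/m².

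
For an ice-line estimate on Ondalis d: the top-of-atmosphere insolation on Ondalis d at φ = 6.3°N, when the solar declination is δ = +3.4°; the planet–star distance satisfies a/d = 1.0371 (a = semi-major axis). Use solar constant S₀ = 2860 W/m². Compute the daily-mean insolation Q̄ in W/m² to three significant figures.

cos H₀ = −tan(+6.3°) tan(+3.400°) = -0.0066, H₀ = 1.5774 rad.
Bracket: H₀ sin φ sin δ + cos φ cos δ sin H₀ = 1.5774×0.10973×0.05931 + 0.99396×0.99824×0.99998 = 0.010266 + 0.992191 = 1.002457.
Inverse-square distance factor (a/d)² = 1.0371² = 1.075576.
Q̄ = (S₀/π) × 1.075576 × [bracket] = (2860/π) × 1.075576 × 1.002457 = 981.6 W/m².

Q̄ ≈ 982 W/m²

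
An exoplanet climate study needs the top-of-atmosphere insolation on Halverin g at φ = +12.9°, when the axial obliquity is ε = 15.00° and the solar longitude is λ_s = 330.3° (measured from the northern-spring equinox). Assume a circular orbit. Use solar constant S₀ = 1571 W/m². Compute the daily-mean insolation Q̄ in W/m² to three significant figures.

Q̄ ≈ 461 W/m²

Solar declination: sin δ = sin ε · sin λ_s = sin 15.00° × sin 330.3° = -0.12823, so δ = -7.368°.
cos H₀ = −tan(+12.9°) tan(-7.368°) = 0.0296, H₀ = 1.5412 rad.
Bracket: H₀ sin φ sin δ + cos φ cos δ sin H₀ = 1.5412×0.22325×-0.12823 + 0.97476×0.99174×0.99956 = -0.044120 + 0.966283 = 0.922163.
Q̄ = (S₀/π) × [bracket] = (1571/π) × 0.922163 = 461.1 W/m².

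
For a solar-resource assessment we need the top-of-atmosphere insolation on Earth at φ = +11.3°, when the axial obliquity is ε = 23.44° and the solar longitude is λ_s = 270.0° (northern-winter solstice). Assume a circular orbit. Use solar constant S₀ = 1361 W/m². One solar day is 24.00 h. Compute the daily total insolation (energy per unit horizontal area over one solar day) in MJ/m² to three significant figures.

Solar declination: sin δ = sin ε · sin λ_s = sin 23.44° × sin 270.0° = -0.39779, so δ = -23.440°.
cos H₀ = −tan(+11.3°) tan(-23.440°) = 0.0866, H₀ = 1.4841 rad.
Bracket: H₀ sin φ sin δ + cos φ cos δ sin H₀ = 1.4841×0.19595×-0.39779 + 0.98061×0.91748×0.99624 = -0.115681 + 0.896307 = 0.780626.
Q̄ = (S₀/π) × [bracket] = (1361/π) × 0.780626 = 338.18 W/m².
Daily total = Q̄ × 24.00 h × 3600 s/h = 338.18 × 24.00 × 3600 / 10⁶ = 29.22 MJ/m².

29.2 MJ/m²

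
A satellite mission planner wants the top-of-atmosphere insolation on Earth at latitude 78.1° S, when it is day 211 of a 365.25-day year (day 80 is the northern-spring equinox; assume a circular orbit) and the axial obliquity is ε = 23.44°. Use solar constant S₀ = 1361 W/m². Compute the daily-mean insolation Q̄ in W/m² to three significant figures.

Q̄ ≈ 0.00 W/m²

Solar longitude: λ_s = 360° × (211 − 80)/365.25 = 129.117°.
sin δ = sin 23.44° × sin 129.117° = 0.30863, so δ = +17.977°.
cos H₀ = −tan(-78.1°) tan(+17.977°) = 1.5397 ≥ 1 ⇒ polar night, H₀ = 0 and Q̄ = 0.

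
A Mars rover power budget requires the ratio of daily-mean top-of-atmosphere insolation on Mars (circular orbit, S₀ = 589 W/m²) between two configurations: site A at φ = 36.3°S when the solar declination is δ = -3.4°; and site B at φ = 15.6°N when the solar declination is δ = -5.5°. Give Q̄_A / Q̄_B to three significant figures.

— Configuration A (φ=-36.3°):
cos H₀ = −tan(-36.3°) tan(-3.400°) = -0.0436, H₀ = 1.6145 rad.
Bracket: H₀ sin φ sin δ + cos φ cos δ sin H₀ = 1.6145×-0.59201×-0.05931 + 0.80593×0.99824×0.99905 = 0.056689 + 0.803747 = 0.860436.
Q̄ = (S₀/π) × [bracket] = (589/π) × 0.860436 = 161.32 W/m².
— Configuration B (φ=+15.6°):
cos H₀ = −tan(+15.6°) tan(-5.500°) = 0.0269, H₀ = 1.5439 rad.
Bracket: H₀ sin φ sin δ + cos φ cos δ sin H₀ = 1.5439×0.26892×-0.09585 + 0.96316×0.99540×0.99964 = -0.039796 + 0.958384 = 0.918588.
Q̄ = (S₀/π) × [bracket] = (589/π) × 0.918588 = 172.22 W/m².
Ratio Q̄_A / Q̄_B = 161.32 / 172.22 = 0.9367.

Q̄_A / Q̄_B ≈ 0.937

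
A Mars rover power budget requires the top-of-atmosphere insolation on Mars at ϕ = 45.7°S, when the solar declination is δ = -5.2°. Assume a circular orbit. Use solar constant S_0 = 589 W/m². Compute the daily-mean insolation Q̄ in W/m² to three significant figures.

cos h₀ = −tan(-45.7°) tan(-5.200°) = -0.0933, h₀ = 1.6642 rad.
Bracket: h₀ sin ϕ sin δ + cos ϕ cos δ sin h₀ = 1.6642×-0.71569×-0.09063 + 0.69842×0.99588×0.99564 = 0.107945 + 0.692510 = 0.800455.
Q̄ = (S_0/π) × [bracket] = (589/π) × 0.800455 = 150.1 W/m².

Q̄ ≈ 150 W/m²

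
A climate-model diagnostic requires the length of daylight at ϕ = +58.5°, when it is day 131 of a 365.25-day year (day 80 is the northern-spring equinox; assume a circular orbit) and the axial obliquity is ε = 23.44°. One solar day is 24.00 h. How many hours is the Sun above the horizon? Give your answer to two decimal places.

Solar longitude: L_s = 360° × (131 − 80)/365.25 = 50.267°.
sin δ = sin 23.44° × sin 50.267° = 0.30591, so δ = +17.813°.
cos h₀ = −tan ϕ · tan δ = −tan(+58.5°) × tan(+17.813°) = -0.5243, so h₀ = 2.1227 rad = 121.62°.
Daylight = 2h₀/(2π) × 24.00 h = (2.1227/π) × 24.00 = 16.22 h.

16.22 h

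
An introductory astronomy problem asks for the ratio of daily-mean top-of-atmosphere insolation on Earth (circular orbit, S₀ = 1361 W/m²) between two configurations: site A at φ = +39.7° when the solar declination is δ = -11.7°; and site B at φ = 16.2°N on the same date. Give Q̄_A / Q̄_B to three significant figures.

— Configuration A (φ=+39.7°):
cos H₀ = −tan(+39.7°) tan(-11.700°) = 0.1719, H₀ = 1.3980 rad.
Bracket: H₀ sin φ sin δ + cos φ cos δ sin H₀ = 1.3980×0.63877×-0.20279 + 0.76940×0.97922×0.98511 = -0.181092 + 0.742194 = 0.561102.
Q̄ = (S₀/π) × [bracket] = (1361/π) × 0.561102 = 243.08 W/m².
— Configuration B (φ=+16.2°):
cos H₀ = −tan(+16.2°) tan(-11.700°) = 0.0602, H₀ = 1.5106 rad.
Bracket: H₀ sin φ sin δ + cos φ cos δ sin H₀ = 1.5106×0.27899×-0.20279 + 0.96029×0.97922×0.99819 = -0.085464 + 0.938633 = 0.853169.
Q̄ = (S₀/π) × [bracket] = (1361/π) × 0.853169 = 369.61 W/m².
Ratio Q̄_A / Q̄_B = 243.08 / 369.61 = 0.6577.

Q̄_A / Q̄_B ≈ 0.658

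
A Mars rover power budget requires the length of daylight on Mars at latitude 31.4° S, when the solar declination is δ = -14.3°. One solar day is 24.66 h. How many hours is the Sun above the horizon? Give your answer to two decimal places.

cos h₀ = −tan ϕ · tan δ = −tan(-31.4°) × tan(-14.300°) = -0.1556, so h₀ = 1.7270 rad = 98.95°.
Daylight = 2h₀/(2π) × 24.66 h = (1.7270/π) × 24.66 = 13.56 h.

13.56 h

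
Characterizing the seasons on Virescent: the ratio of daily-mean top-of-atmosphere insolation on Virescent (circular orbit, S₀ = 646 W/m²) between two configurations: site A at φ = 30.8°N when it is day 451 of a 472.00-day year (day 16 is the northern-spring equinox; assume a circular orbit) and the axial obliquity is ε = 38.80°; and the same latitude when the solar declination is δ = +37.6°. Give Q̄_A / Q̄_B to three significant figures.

— Configuration A (φ=+30.8°):
Solar longitude: λ_s = 360° × (451 − 16)/472.00 = 331.780°.
sin δ = sin 38.80° × sin 331.780° = -0.29630, so δ = -17.235°.
cos H₀ = −tan(+30.8°) tan(-17.235°) = 0.1849, H₀ = 1.3848 rad.
Bracket: H₀ sin φ sin δ + cos φ cos δ sin H₀ = 1.3848×0.51204×-0.29630 + 0.85896×0.95510×0.98275 = -0.210098 + 0.806241 = 0.596143.
Q̄ = (S₀/π) × [bracket] = (646/π) × 0.596143 = 122.58 W/m².
— Configuration B (φ=+30.8°):
cos H₀ = −tan(+30.8°) tan(+37.600°) = -0.4591, H₀ = 2.0477 rad.
Bracket: H₀ sin φ sin δ + cos φ cos δ sin H₀ = 2.0477×0.51204×0.61015 + 0.85896×0.79229×0.88840 = 0.639745 + 0.604597 = 1.244342.
Q̄ = (S₀/π) × [bracket] = (646/π) × 1.244342 = 255.87 W/m².
Ratio Q̄_A / Q̄_B = 122.58 / 255.87 = 0.4791.

Q̄_A / Q̄_B ≈ 0.479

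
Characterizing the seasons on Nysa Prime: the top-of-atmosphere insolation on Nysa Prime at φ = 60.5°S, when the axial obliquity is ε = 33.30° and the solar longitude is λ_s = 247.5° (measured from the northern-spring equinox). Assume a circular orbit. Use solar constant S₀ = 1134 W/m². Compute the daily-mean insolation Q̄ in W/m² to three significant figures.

Q̄ ≈ 501 W/m²

Solar declination: sin δ = sin ε · sin λ_s = sin 33.30° × sin 247.5° = -0.50723, so δ = -30.480°.
cos H₀ = −tan(-60.5°) tan(-30.480°) = -1.0403 ≤ −1 ⇒ polar day, H₀ = π.
Bracket: H₀ sin φ sin δ + cos φ cos δ sin H₀ = 3.1416×-0.87036×-0.50723 + 0.49242×0.86181×0.00000 = 1.386931 + 0.000000 = 1.386931.
Q̄ = (S₀/π) × [bracket] = (1134/π) × 1.386931 = 500.6 W/m².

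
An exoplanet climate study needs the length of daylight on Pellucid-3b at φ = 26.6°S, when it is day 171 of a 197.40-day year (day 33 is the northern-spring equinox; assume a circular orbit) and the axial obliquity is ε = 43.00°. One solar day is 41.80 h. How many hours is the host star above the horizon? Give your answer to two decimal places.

26.75 h

Solar longitude: λ_s = 360° × (171 − 33)/197.40 = 251.672°.
sin δ = sin 43.00° × sin 251.672° = -0.64740, so δ = -40.346°.
cos H₀ = −tan φ · tan δ = −tan(-26.6°) × tan(-40.346°) = -0.4254, so H₀ = 2.0102 rad = 115.17°.
Daylight = 2H₀/(2π) × 41.80 h = (2.0102/π) × 41.80 = 26.75 h.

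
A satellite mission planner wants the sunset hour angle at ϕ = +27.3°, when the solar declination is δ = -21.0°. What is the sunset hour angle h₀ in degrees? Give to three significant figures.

h₀ = 78.6°

cos h₀ = −tan ϕ · tan δ = −tan(+27.3°) × tan(-21.000°) = 0.1981, so h₀ = 1.3713 rad = 78.57°.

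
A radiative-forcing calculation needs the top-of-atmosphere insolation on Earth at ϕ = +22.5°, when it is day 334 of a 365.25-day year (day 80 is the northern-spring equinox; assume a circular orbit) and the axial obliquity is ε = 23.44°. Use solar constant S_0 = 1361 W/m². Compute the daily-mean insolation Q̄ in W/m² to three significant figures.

Solar longitude: L_s = 360° × (334 − 80)/365.25 = 250.349°.
sin δ = sin 23.44° × sin 250.349° = -0.37462, so δ = -22.001°.
cos h₀ = −tan(+22.5°) tan(-22.001°) = 0.1674, h₀ = 1.4026 rad.
Bracket: h₀ sin ϕ sin δ + cos ϕ cos δ sin h₀ = 1.4026×0.38268×-0.37462 + 0.92388×0.92718×0.98590 = -0.201076 + 0.844525 = 0.643449.
Q̄ = (S_0/π) × [bracket] = (1361/π) × 0.643449 = 278.8 W/m².

Q̄ ≈ 279 W/m²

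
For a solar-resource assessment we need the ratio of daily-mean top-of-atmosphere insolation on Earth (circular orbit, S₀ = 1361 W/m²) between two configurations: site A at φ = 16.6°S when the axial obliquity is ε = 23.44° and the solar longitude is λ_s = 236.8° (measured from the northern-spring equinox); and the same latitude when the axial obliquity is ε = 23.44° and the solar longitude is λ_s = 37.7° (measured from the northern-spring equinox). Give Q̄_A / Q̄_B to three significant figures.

Q̄_A / Q̄_B ≈ 1.29

— Configuration A (φ=-16.6°):
Solar declination: sin δ = sin ε · sin λ_s = sin 23.44° × sin 236.8° = -0.33286, so δ = -19.442°.
cos H₀ = −tan(-16.6°) tan(-19.442°) = -0.1052, H₀ = 1.6762 rad.
Bracket: H₀ sin φ sin δ + cos φ cos δ sin H₀ = 1.6762×-0.28569×-0.33286 + 0.95832×0.94298×0.99445 = 0.159398 + 0.898661 = 1.058059.
Q̄ = (S₀/π) × [bracket] = (1361/π) × 1.058059 = 458.37 W/m².
— Configuration B (φ=-16.6°):
Solar declination: sin δ = sin ε · sin λ_s = sin 23.44° × sin 37.7° = 0.24326, so δ = +14.079°.
cos H₀ = −tan(-16.6°) tan(+14.079°) = 0.0748, H₀ = 1.4960 rad.
Bracket: H₀ sin φ sin δ + cos φ cos δ sin H₀ = 1.4960×-0.28569×0.24326 + 0.95832×0.96996×0.99720 = -0.103967 + 0.926929 = 0.822962.
Q̄ = (S₀/π) × [bracket] = (1361/π) × 0.822962 = 356.52 W/m².
Ratio Q̄_A / Q̄_B = 458.37 / 356.52 = 1.286.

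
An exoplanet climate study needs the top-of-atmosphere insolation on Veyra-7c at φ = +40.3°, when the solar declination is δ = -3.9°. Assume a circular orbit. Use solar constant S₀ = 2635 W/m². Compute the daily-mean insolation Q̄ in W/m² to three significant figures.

cos H₀ = −tan(+40.3°) tan(-3.900°) = 0.0578, H₀ = 1.5129 rad.
Bracket: H₀ sin φ sin δ + cos φ cos δ sin H₀ = 1.5129×0.64679×-0.06802 + 0.76267×0.99768×0.99833 = -0.066560 + 0.759630 = 0.693070.
Q̄ = (S₀/π) × [bracket] = (2635/π) × 0.693070 = 581.3 W/m².

Q̄ ≈ 581 W/m²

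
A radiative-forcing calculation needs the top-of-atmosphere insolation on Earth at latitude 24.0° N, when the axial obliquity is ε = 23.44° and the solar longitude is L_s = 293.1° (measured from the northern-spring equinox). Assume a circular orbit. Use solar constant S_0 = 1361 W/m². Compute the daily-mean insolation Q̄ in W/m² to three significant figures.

Solar declination: sin δ = sin ε · sin L_s = sin 23.44° × sin 293.1° = -0.36589, so δ = -21.463°.
cos h₀ = −tan(+24.0°) tan(-21.463°) = 0.1750, h₀ = 1.3948 rad.
Bracket: h₀ sin ϕ sin δ + cos ϕ cos δ sin h₀ = 1.3948×0.40674×-0.36589 + 0.91355×0.93066×0.98456 = -0.207577 + 0.837077 = 0.629500.
Q̄ = (S_0/π) × [bracket] = (1361/π) × 0.629500 = 272.7 W/m².

Q̄ ≈ 273 W/m²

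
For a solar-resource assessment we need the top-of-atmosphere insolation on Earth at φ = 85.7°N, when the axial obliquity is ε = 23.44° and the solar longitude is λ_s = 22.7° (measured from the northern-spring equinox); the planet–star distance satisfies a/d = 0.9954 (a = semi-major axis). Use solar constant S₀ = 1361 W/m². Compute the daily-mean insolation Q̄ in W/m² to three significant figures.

Q̄ ≈ 206 W/m²

Solar declination: sin δ = sin ε · sin λ_s = sin 23.44° × sin 22.7° = 0.15351, so δ = +8.830°.
cos H₀ = −tan(+85.7°) tan(+8.830°) = -2.0661 ≤ −1 ⇒ polar day, H₀ = π.
Bracket: H₀ sin φ sin δ + cos φ cos δ sin H₀ = 3.1416×0.99719×0.15351 + 0.07498×0.98815×0.00000 = 0.480912 + 0.000000 = 0.480912.
Inverse-square distance factor (a/d)² = 0.9954² = 0.990821.
Q̄ = (S₀/π) × 0.990821 × [bracket] = (1361/π) × 0.990821 × 0.480912 = 206.4 W/m².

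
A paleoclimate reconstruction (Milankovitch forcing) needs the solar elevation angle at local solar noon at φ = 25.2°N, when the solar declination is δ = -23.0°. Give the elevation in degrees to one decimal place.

At local noon the hour angle is zero, so the zenith angle equals |φ − δ| = |+25.2° − (-23.000°)| = 48.200°.
Elevation = 90° − 48.200° = 41.8°.

41.8°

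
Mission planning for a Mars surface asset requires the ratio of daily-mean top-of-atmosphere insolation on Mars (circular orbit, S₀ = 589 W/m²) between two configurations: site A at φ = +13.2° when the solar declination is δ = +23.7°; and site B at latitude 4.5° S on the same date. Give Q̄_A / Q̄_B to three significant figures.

Q̄_A / Q̄_B ≈ 1.20

— Configuration A (φ=+13.2°):
cos H₀ = −tan(+13.2°) tan(+23.700°) = -0.1030, H₀ = 1.6739 rad.
Bracket: H₀ sin φ sin δ + cos φ cos δ sin H₀ = 1.6739×0.22835×0.40195 + 0.97358×0.91566×0.99469 = 0.153639 + 0.886735 = 1.040374.
Q̄ = (S₀/π) × [bracket] = (589/π) × 1.040374 = 195.05 W/m².
— Configuration B (φ=-4.5°):
cos H₀ = −tan(-4.5°) tan(+23.700°) = 0.0345, H₀ = 1.5362 rad.
Bracket: H₀ sin φ sin δ + cos φ cos δ sin H₀ = 1.5362×-0.07846×0.40195 + 0.99692×0.91566×0.99940 = -0.048447 + 0.912292 = 0.863845.
Q̄ = (S₀/π) × [bracket] = (589/π) × 0.863845 = 161.96 W/m².
Ratio Q̄_A / Q̄_B = 195.05 / 161.96 = 1.204.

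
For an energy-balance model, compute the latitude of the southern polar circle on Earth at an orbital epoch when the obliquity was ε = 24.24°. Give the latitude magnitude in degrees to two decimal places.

The polar circle is the lowest latitude that experiences at least one full rotation of continuous darkness at the northern-summer solstice; it lies at |φ| = 90° − ε = 90° − 24.24° = 65.76°.

65.76°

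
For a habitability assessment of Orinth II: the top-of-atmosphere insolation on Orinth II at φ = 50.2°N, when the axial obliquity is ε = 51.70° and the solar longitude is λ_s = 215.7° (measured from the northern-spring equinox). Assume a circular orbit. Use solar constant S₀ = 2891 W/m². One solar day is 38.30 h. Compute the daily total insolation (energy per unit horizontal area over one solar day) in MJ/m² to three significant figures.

16.4 MJ/m²

Solar declination: sin δ = sin ε · sin λ_s = sin 51.70° × sin 215.7° = -0.45795, so δ = -27.255°.
cos H₀ = −tan(+50.2°) tan(-27.255°) = 0.6183, H₀ = 0.9042 rad.
Bracket: H₀ sin φ sin δ + cos φ cos δ sin H₀ = 0.9042×0.76828×-0.45795 + 0.64011×0.88898×0.78595 = -0.318128 + 0.447241 = 0.129113.
Q̄ = (S₀/π) × [bracket] = (2891/π) × 0.129113 = 118.81 W/m².
Daily total = Q̄ × 38.30 h × 3600 s/h = 118.81 × 38.30 × 3600 / 10⁶ = 16.38 MJ/m².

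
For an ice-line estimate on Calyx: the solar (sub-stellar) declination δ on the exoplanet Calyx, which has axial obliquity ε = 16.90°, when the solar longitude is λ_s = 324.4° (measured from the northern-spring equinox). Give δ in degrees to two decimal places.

δ = -9.74°

sin δ = sin ε · sin λ_s = sin 16.90° × sin 324.4° = -0.169224.
δ = arcsin(-0.169224) = -9.74°.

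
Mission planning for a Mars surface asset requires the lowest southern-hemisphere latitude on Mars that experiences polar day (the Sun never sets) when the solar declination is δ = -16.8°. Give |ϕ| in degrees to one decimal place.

|ϕ| = 73.2°

Polar day requires cos h₀ = −tan ϕ tan δ ≤ −1, i.e. tan ϕ tan δ ≥ 1.
The boundary is |tan ϕ| · |tan δ| = 1, so |ϕ| = 90° − |δ| = 90° − 16.8° = 73.2° in the southern hemisphere.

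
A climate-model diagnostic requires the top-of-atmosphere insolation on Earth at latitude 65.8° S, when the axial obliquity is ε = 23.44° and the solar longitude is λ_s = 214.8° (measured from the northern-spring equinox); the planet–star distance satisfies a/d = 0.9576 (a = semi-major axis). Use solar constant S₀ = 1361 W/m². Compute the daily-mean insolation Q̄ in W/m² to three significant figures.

Q̄ ≈ 310 W/m²

Solar declination: sin δ = sin ε · sin λ_s = sin 23.44° × sin 214.8° = -0.22702, so δ = -13.122°.
cos H₀ = −tan(-65.8°) tan(-13.122°) = -0.5187, H₀ = 2.1161 rad.
Bracket: H₀ sin φ sin δ + cos φ cos δ sin H₀ = 2.1161×-0.91212×-0.22702 + 0.40992×0.97389×0.85496 = 0.438180 + 0.341315 = 0.779495.
Inverse-square distance factor (a/d)² = 0.9576² = 0.916998.
Q̄ = (S₀/π) × 0.916998 × [bracket] = (1361/π) × 0.916998 × 0.779495 = 309.7 W/m².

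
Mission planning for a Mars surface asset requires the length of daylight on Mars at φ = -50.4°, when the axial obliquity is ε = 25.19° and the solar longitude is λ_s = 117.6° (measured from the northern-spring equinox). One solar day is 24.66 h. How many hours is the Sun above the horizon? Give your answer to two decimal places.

8.29 h

Solar declination: sin δ = sin ε · sin λ_s = sin 25.19° × sin 117.6° = 0.37719, so δ = +22.160°.
cos H₀ = −tan φ · tan δ = −tan(-50.4°) × tan(+22.160°) = 0.4923, so H₀ = 1.0561 rad = 60.51°.
Daylight = 2H₀/(2π) × 24.66 h = (1.0561/π) × 24.66 = 8.29 h.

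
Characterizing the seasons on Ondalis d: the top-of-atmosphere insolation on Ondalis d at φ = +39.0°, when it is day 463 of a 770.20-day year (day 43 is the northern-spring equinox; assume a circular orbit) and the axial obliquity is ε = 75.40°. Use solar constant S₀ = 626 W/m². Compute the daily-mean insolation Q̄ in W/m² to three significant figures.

Solar longitude: λ_s = 360° × (463 − 43)/770.20 = 196.313°.
sin δ = sin 75.40° × sin 196.313° = -0.27181, so δ = -15.772°.
cos H₀ = −tan(+39.0°) tan(-15.772°) = 0.2287, H₀ = 1.3400 rad.
Bracket: H₀ sin φ sin δ + cos φ cos δ sin H₀ = 1.3400×0.62932×-0.27181 + 0.77715×0.96235×0.97349 = -0.229214 + 0.728064 = 0.498850.
Q̄ = (S₀/π) × [bracket] = (626/π) × 0.498850 = 99.40 W/m².

Q̄ ≈ 99.4 W/m²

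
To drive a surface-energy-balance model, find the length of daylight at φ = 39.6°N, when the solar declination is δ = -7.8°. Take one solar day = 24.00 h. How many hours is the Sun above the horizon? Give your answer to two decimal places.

11.13 h

cos H₀ = −tan φ · tan δ = −tan(+39.6°) × tan(-7.800°) = 0.1133, so H₀ = 1.4572 rad = 83.49°.
Daylight = 2H₀/(2π) × 24.00 h = (1.4572/π) × 24.00 = 11.13 h.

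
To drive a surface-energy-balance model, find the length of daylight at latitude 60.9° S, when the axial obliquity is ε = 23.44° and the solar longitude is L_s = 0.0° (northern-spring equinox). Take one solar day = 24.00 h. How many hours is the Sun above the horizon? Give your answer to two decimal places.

12.00 h

Solar declination: sin δ = sin ε · sin L_s = sin 23.44° × sin 0.0° = 0.00000, so δ = +0.000°.
cos h₀ = −tan ϕ · tan δ = −tan(-60.9°) × tan(+0.000°) = 0.0000, so h₀ = 1.5708 rad = 90.00°.
Daylight = 2h₀/(2π) × 24.00 h = (1.5708/π) × 24.00 = 12.00 h.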